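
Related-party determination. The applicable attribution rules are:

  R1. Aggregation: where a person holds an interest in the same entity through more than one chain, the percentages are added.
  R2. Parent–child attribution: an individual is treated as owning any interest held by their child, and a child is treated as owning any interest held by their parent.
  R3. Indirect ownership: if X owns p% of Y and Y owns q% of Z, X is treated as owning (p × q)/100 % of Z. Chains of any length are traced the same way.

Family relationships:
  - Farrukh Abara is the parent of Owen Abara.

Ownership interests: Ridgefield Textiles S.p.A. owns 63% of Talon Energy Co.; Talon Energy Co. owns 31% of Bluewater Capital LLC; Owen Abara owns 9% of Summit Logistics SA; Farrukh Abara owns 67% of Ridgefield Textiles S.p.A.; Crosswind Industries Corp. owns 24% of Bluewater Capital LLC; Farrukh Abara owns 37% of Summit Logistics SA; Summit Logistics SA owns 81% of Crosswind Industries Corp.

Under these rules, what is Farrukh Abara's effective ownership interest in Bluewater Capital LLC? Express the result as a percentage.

By parent–child attribution (R2), Farrukh Abara is treated as also owning Owen Abara's interest in Summit Logistics SA, giving 37% + 9% = 46%.
Chain via Summit Logistics SA → Crosswind Industries Corp. (R3): 46% × 81% × 24% = 8.9424% of Bluewater Capital LLC.
Chain via Ridgefield Textiles S.p.A. → Talon Energy Co. (R3): 67% × 63% × 31% = 13.0851% of Bluewater Capital LLC.
Aggregating (R1): 8.9424% + 13.0851% = 22.0275%.

22.0275%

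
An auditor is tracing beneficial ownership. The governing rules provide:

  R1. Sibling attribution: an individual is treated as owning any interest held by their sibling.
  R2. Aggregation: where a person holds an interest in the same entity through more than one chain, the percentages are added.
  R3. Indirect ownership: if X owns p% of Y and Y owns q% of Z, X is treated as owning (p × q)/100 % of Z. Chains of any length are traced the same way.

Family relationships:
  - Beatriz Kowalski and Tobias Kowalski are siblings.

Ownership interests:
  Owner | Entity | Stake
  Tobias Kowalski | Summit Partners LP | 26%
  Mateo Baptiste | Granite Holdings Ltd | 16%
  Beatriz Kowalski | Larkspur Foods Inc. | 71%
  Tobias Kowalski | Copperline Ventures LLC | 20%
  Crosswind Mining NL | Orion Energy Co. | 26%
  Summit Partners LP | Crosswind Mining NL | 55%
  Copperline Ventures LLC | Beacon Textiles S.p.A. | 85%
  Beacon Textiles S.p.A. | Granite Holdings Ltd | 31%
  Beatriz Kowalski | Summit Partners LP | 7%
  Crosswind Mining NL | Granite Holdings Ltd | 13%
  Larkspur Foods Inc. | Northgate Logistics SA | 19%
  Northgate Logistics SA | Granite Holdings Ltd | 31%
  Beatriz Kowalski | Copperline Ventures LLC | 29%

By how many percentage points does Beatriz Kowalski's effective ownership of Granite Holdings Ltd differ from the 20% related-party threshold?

By sibling attribution (R1), Beatriz Kowalski is treated as also owning Tobias Kowalski's interest in Summit Partners LP, giving 7% + 26% = 33%.
By sibling attribution (R1), Beatriz Kowalski is treated as also owning Tobias Kowalski's interest in Copperline Ventures LLC, giving 29% + 20% = 49%.
Chain via Summit Partners LP → Crosswind Mining NL (R3): 33% × 55% × 13% = 2.3595% of Granite Holdings Ltd.
Chain via Larkspur Foods Inc. → Northgate Logistics SA (R3): 71% × 19% × 31% = 4.1819% of Granite Holdings Ltd.
Chain via Copperline Ventures LLC → Beacon Textiles S.p.A. (R3): 49% × 85% × 31% = 12.9115% of Granite Holdings Ltd.
Aggregating (R2): 2.3595% + 4.1819% + 12.9115% = 19.4529%.
19.4529% falls short of the 20% threshold by 0.5471 percentage points.

0.5471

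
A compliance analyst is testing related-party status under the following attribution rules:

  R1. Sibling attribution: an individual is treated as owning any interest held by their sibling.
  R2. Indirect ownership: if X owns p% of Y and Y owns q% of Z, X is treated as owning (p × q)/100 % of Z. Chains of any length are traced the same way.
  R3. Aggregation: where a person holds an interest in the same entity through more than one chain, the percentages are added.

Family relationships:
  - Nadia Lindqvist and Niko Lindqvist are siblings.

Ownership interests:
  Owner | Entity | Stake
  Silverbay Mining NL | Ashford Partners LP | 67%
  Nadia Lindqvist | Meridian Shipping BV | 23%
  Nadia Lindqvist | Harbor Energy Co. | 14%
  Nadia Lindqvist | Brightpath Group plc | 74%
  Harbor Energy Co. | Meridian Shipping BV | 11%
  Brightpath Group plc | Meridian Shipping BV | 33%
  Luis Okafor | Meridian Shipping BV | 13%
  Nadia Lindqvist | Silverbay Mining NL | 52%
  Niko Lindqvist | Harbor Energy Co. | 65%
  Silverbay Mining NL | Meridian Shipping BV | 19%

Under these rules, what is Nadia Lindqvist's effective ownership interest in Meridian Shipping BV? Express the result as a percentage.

By sibling attribution (R1), Nadia Lindqvist is treated as also owning Niko Lindqvist's interest in Harbor Energy Co, giving 14% + 65% = 79%.
Chain via Silverbay Mining NL (R2): 52% × 19% = 9.88% of Meridian Shipping BV.
Chain via Brightpath Group plc (R2): 74% × 33% = 24.42% of Meridian Shipping BV.
Chain via Harbor Energy Co. (R2): 79% × 11% = 8.69% of Meridian Shipping BV.
Direct interest in Meridian Shipping BV: 23%.
Aggregating (R3): 9.88% + 24.42% + 8.69% + 23% = 65.99%.

65.99%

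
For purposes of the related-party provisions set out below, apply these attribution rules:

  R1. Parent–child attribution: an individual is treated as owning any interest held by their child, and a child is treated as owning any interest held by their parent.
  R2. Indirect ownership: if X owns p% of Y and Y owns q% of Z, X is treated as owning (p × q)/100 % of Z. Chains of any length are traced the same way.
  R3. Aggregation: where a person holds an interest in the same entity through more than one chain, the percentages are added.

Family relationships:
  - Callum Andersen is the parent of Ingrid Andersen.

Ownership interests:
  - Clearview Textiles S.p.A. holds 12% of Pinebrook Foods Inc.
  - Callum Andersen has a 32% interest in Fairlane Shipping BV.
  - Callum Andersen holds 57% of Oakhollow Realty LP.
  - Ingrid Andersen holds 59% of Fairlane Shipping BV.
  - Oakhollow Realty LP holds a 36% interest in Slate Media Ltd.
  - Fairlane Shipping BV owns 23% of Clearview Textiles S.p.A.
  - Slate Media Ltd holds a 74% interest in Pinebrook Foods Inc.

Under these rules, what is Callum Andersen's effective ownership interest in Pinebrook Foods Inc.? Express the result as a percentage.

By parent–child attribution (R1), Callum Andersen is treated as also owning Ingrid Andersen's interest in Fairlane Shipping BV, giving 32% + 59% = 91%.
Chain via Oakhollow Realty LP → Slate Media Ltd (R2): 57% × 36% × 74% = 15.1848% of Pinebrook Foods Inc.
Chain via Fairlane Shipping BV → Clearview Textiles S.p.A. (R2): 91% × 23% × 12% = 2.5116% of Pinebrook Foods Inc.
Aggregating (R3): 15.1848% + 2.5116% = 17.6964%.

17.6964%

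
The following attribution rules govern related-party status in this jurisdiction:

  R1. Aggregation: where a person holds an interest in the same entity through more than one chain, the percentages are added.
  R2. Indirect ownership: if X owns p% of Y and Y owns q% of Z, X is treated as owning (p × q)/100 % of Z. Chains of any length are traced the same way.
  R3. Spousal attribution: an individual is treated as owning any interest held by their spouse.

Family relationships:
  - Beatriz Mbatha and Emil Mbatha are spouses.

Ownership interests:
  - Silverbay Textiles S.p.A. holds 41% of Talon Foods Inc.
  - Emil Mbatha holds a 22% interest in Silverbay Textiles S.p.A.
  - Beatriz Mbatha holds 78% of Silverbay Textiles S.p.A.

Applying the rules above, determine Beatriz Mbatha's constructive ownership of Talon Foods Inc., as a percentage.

By spousal attribution (R3), Beatriz Mbatha is treated as also owning Emil Mbatha's interest in Silverbay Textiles S.p.A, giving 78% + 22% = 100%.
Chain via Silverbay Textiles S.p.A. (R2): 100% × 41% = 41% of Talon Foods Inc.

41%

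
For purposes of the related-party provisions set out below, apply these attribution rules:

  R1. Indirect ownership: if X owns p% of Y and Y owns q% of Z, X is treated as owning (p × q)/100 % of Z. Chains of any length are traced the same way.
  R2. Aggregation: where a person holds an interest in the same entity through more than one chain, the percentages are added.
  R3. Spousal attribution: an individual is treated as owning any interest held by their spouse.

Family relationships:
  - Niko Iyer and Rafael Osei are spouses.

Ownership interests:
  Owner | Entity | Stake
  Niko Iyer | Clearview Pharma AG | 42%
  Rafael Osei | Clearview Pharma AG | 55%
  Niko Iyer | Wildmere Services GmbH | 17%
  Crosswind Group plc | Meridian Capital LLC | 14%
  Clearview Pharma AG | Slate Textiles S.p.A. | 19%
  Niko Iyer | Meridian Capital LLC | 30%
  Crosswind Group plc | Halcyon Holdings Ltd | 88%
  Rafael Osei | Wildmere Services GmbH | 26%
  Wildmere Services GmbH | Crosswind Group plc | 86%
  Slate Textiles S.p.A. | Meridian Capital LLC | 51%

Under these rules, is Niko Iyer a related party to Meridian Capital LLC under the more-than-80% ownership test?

By spousal attribution (R3), Niko Iyer is treated as also owning Rafael Osei's interest in Wildmere Services GmbH, giving 17% + 26% = 43%.
By spousal attribution (R3), Niko Iyer is treated as also owning Rafael Osei's interest in Clearview Pharma AG, giving 42% + 55% = 97%.
Chain via Wildmere Services GmbH → Crosswind Group plc (R1): 43% × 86% × 14% = 5.1772% of Meridian Capital LLC.
Chain via Clearview Pharma AG → Slate Textiles S.p.A. (R1): 97% × 19% × 51% = 9.3993% of Meridian Capital LLC.
Direct interest in Meridian Capital LLC: 30%.
Aggregating (R2): 5.1772% + 9.3993% + 30% = 44.5765%.
44.5765% does not exceed the 80% threshold, so Niko is not a related party to Meridian Capital LLC.

No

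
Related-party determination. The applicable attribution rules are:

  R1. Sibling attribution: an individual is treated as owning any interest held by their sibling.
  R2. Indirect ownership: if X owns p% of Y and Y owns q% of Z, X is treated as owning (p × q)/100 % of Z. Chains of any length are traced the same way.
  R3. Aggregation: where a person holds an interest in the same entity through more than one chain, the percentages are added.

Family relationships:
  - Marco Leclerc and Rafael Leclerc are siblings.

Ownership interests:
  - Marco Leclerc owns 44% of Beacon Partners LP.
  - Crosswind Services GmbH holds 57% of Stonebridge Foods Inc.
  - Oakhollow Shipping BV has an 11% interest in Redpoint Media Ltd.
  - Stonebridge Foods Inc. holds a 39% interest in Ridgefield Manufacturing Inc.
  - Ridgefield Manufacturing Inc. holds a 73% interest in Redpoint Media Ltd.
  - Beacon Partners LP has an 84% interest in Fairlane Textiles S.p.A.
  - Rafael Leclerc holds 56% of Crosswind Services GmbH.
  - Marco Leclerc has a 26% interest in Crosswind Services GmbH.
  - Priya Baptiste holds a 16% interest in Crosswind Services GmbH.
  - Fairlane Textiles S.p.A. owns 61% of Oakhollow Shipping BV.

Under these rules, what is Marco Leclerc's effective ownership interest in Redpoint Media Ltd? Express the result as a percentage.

15.786894%

By sibling attribution (R1), Marco Leclerc is treated as also owning Rafael Leclerc's interest in Crosswind Services GmbH, giving 26% + 56% = 82%.
Chain via Beacon Partners LP → Fairlane Textiles S.p.A. → Oakhollow Shipping BV (R2): 44% × 84% × 61% × 11% = 2.480016% of Redpoint Media Ltd.
Chain via Crosswind Services GmbH → Stonebridge Foods Inc. → Ridgefield Manufacturing Inc. (R2): 82% × 57% × 39% × 73% = 13.306878% of Redpoint Media Ltd.
Aggregating (R3): 2.480016% + 13.306878% = 15.786894%.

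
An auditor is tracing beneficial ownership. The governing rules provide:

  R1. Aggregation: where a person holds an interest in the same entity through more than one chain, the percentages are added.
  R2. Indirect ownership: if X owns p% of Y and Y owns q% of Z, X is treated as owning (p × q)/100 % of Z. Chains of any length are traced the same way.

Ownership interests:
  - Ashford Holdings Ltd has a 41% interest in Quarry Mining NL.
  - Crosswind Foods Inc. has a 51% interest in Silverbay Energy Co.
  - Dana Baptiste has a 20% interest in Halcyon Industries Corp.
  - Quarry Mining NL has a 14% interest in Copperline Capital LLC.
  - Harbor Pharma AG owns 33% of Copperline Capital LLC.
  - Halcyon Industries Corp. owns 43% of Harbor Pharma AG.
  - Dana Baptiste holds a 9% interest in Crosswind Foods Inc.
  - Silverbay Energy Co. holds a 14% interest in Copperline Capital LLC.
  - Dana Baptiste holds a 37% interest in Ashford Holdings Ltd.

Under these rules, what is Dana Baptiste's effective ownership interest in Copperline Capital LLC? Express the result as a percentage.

5.6044%

Chain via Crosswind Foods Inc. → Silverbay Energy Co. (R2): 9% × 51% × 14% = 0.6426% of Copperline Capital LLC.
Chain via Halcyon Industries Corp. → Harbor Pharma AG (R2): 20% × 43% × 33% = 2.838% of Copperline Capital LLC.
Chain via Ashford Holdings Ltd → Quarry Mining NL (R2): 37% × 41% × 14% = 2.1238% of Copperline Capital LLC.
Aggregating (R1): 0.6426% + 2.838% + 2.1238% = 5.6044%.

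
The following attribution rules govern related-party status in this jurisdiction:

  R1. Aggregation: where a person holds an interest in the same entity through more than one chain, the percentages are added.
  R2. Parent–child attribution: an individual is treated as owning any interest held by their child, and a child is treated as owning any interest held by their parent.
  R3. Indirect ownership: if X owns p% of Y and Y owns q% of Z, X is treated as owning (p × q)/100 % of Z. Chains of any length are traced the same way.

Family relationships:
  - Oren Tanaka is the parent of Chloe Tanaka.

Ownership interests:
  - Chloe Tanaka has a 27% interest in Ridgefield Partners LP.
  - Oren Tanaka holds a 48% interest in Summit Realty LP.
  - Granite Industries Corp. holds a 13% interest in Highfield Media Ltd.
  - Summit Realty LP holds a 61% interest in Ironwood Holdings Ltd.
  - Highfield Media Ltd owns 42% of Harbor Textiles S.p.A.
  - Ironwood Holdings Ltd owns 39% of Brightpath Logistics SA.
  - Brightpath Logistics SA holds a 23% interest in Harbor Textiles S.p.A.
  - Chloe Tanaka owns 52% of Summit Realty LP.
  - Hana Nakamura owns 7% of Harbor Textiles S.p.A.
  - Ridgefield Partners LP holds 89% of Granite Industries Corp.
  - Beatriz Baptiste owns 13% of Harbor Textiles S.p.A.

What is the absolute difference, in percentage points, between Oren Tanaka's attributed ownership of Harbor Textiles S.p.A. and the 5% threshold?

By parent–child attribution (R2), Oren Tanaka is treated as also owning Chloe Tanaka's interest in Summit Realty LP, giving 48% + 52% = 100%.
By parent–child attribution (R2), Oren Tanaka is treated as owning Chloe Tanaka's 27% interest in Ridgefield Partners LP.
Chain via Summit Realty LP → Ironwood Holdings Ltd → Brightpath Logistics SA (R3): 100% × 61% × 39% × 23% = 5.4717% of Harbor Textiles S.p.A.
Chain via Ridgefield Partners LP → Granite Industries Corp. → Highfield Media Ltd (R3): 27% × 89% × 13% × 42% = 1.312038% of Harbor Textiles S.p.A.
Aggregating (R1): 5.4717% + 1.312038% = 6.783738%.
6.783738% exceeds the 5% threshold by 1.783738 percentage points.

1.783738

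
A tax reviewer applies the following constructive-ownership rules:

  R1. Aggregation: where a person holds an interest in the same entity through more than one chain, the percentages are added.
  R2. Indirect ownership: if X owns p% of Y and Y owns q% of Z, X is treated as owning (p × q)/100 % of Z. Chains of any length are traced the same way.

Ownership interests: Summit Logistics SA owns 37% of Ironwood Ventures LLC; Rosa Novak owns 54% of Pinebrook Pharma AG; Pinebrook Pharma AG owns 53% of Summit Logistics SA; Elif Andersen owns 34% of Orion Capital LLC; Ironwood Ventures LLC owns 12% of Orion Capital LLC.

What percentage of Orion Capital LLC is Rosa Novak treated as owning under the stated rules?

Chain via Pinebrook Pharma AG → Summit Logistics SA → Ironwood Ventures LLC (R2): 54% × 53% × 37% × 12% = 1.270728% of Orion Capital LLC.

1.270728%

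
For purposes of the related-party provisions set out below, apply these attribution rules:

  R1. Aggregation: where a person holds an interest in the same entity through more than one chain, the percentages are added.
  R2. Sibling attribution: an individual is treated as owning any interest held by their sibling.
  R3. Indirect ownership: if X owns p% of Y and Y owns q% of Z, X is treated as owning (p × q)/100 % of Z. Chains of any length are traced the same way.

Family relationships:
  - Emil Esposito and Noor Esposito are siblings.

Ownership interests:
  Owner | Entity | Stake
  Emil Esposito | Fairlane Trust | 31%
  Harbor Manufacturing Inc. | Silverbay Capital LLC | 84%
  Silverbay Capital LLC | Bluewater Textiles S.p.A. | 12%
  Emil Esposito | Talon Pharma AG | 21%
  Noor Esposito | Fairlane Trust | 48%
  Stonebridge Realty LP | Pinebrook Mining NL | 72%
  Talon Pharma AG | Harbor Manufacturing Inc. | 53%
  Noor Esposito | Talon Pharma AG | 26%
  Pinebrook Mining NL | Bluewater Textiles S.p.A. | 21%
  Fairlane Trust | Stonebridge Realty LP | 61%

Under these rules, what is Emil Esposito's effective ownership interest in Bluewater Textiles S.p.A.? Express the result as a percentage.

By sibling attribution (R2), Emil Esposito is treated as also owning Noor Esposito's interest in Fairlane Trust, giving 31% + 48% = 79%.
By sibling attribution (R2), Emil Esposito is treated as also owning Noor Esposito's interest in Talon Pharma AG, giving 21% + 26% = 47%.
Chain via Fairlane Trust → Stonebridge Realty LP → Pinebrook Mining NL (R3): 79% × 61% × 72% × 21% = 7.286328% of Bluewater Textiles S.p.A.
Chain via Talon Pharma AG → Harbor Manufacturing Inc. → Silverbay Capital LLC (R3): 47% × 53% × 84% × 12% = 2.510928% of Bluewater Textiles S.p.A.
Aggregating (R1): 7.286328% + 2.510928% = 9.797256%.

9.797256%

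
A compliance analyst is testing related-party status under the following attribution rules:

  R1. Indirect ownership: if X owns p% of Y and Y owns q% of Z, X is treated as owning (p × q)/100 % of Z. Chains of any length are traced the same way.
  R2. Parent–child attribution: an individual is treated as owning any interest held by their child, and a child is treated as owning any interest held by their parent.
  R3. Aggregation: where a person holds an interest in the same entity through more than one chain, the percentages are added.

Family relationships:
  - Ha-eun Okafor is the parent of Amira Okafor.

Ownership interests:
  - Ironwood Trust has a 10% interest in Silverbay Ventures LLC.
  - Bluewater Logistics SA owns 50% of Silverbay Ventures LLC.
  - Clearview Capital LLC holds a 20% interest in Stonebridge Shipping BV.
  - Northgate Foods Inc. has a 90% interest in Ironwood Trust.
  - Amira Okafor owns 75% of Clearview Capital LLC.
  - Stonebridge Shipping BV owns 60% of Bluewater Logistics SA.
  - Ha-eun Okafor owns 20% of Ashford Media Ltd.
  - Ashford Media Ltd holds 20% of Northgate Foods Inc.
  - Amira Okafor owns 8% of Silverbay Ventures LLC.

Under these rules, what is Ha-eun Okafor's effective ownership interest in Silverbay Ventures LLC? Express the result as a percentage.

12.86%

By parent–child attribution (R2), Ha-eun Okafor is treated as owning Amira Okafor's 75% interest in Clearview Capital LLC.
By parent–child attribution (R2), Ha-eun Okafor is treated as owning Amira Okafor's 8% interest in Silverbay Ventures LLC.
Chain via Ashford Media Ltd → Northgate Foods Inc. → Ironwood Trust (R1): 20% × 20% × 90% × 10% = 0.36% of Silverbay Ventures LLC.
Chain via Clearview Capital LLC → Stonebridge Shipping BV → Bluewater Logistics SA (R1): 75% × 20% × 60% × 50% = 4.5% of Silverbay Ventures LLC.
Direct interest in Silverbay Ventures LLC: 8%.
Aggregating (R3): 0.36% + 4.5% + 8% = 12.86%.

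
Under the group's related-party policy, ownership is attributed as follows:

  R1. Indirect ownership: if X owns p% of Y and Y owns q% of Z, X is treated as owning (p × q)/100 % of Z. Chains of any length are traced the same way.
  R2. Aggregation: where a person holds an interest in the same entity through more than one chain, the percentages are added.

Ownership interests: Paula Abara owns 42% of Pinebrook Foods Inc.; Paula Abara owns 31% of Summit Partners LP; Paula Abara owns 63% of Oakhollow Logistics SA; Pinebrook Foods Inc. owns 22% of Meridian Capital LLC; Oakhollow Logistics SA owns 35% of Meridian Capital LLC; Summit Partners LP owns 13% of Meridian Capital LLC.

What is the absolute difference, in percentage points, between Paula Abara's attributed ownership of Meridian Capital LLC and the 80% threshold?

Chain via Oakhollow Logistics SA (R1): 63% × 35% = 22.05% of Meridian Capital LLC.
Chain via Pinebrook Foods Inc. (R1): 42% × 22% = 9.24% of Meridian Capital LLC.
Chain via Summit Partners LP (R1): 31% × 13% = 4.03% of Meridian Capital LLC.
Aggregating (R2): 22.05% + 9.24% + 4.03% = 35.32%.
35.32% falls short of the 80% threshold by 44.68 percentage points.

44.68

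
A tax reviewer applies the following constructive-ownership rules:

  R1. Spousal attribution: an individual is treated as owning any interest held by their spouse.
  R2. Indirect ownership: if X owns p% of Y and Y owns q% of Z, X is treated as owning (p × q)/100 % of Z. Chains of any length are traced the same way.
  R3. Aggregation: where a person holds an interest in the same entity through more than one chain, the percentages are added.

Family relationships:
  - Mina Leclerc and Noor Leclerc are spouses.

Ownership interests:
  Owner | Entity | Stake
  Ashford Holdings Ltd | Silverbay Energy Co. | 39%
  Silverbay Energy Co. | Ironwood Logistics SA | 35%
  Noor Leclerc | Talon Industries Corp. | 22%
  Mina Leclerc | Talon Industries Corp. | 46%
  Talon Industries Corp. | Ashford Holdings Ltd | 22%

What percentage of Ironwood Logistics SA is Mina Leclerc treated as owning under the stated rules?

2.04204%

By spousal attribution (R1), Mina Leclerc is treated as also owning Noor Leclerc's interest in Talon Industries Corp, giving 46% + 22% = 68%.
Chain via Talon Industries Corp. → Ashford Holdings Ltd → Silverbay Energy Co. (R2): 68% × 22% × 39% × 35% = 2.04204% of Ironwood Logistics SA.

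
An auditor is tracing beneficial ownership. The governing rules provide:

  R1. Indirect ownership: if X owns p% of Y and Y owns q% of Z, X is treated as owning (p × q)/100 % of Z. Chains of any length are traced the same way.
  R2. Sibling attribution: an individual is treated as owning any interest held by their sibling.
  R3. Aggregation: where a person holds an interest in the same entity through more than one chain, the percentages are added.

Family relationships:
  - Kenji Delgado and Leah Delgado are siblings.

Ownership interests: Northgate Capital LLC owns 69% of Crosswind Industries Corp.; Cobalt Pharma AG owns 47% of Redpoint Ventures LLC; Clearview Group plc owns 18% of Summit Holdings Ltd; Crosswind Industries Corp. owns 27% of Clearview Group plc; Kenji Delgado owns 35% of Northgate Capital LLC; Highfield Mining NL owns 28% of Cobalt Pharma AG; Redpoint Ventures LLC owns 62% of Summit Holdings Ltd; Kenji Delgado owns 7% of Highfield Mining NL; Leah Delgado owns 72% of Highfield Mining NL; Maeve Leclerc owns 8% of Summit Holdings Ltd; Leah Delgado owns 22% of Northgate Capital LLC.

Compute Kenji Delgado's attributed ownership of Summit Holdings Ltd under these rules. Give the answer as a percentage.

By sibling attribution (R2), Kenji Delgado is treated as also owning Leah Delgado's interest in Highfield Mining NL, giving 7% + 72% = 79%.
By sibling attribution (R2), Kenji Delgado is treated as also owning Leah Delgado's interest in Northgate Capital LLC, giving 35% + 22% = 57%.
Chain via Highfield Mining NL → Cobalt Pharma AG → Redpoint Ventures LLC (R1): 79% × 28% × 47% × 62% = 6.445768% of Summit Holdings Ltd.
Chain via Northgate Capital LLC → Crosswind Industries Corp. → Clearview Group plc (R1): 57% × 69% × 27% × 18% = 1.911438% of Summit Holdings Ltd.
Aggregating (R3): 6.445768% + 1.911438% = 8.357206%.

8.357206%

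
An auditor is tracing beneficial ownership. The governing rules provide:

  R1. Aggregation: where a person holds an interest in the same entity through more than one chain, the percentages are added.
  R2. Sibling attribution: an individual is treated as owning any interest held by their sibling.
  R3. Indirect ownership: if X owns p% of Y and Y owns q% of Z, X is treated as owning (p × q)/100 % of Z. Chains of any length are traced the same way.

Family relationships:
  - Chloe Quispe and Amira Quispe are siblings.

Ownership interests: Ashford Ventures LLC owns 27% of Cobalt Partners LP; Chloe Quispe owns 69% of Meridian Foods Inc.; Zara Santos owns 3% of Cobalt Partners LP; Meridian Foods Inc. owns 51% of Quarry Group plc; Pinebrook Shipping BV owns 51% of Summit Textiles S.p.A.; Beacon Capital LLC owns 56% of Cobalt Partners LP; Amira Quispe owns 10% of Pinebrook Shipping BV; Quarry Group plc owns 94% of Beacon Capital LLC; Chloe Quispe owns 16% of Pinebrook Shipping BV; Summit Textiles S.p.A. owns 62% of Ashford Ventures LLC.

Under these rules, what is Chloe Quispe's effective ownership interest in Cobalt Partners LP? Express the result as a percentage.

20.74374%

By sibling attribution (R2), Chloe Quispe is treated as also owning Amira Quispe's interest in Pinebrook Shipping BV, giving 16% + 10% = 26%.
Chain via Pinebrook Shipping BV → Summit Textiles S.p.A. → Ashford Ventures LLC (R3): 26% × 51% × 62% × 27% = 2.219724% of Cobalt Partners LP.
Chain via Meridian Foods Inc. → Quarry Group plc → Beacon Capital LLC (R3): 69% × 51% × 94% × 56% = 18.524016% of Cobalt Partners LP.
Aggregating (R1): 2.219724% + 18.524016% = 20.74374%.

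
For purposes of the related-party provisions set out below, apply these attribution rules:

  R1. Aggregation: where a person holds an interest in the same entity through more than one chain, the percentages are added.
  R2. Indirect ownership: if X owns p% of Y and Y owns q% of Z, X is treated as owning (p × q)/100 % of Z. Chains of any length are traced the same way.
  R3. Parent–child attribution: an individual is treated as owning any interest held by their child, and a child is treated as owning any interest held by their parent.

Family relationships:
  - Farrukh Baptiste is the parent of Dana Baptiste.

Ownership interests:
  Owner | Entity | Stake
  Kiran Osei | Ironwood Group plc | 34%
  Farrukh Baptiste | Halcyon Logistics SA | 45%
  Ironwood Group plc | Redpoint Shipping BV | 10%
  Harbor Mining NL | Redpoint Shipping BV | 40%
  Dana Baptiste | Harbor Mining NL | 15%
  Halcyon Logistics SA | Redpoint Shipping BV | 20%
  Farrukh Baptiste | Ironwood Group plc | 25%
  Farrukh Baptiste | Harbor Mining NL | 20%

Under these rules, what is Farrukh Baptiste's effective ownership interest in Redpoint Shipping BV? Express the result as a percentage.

By parent–child attribution (R3), Farrukh Baptiste is treated as also owning Dana Baptiste's interest in Harbor Mining NL, giving 20% + 15% = 35%.
Chain via Harbor Mining NL (R2): 35% × 40% = 14% of Redpoint Shipping BV.
Chain via Ironwood Group plc (R2): 25% × 10% = 2.5% of Redpoint Shipping BV.
Chain via Halcyon Logistics SA (R2): 45% × 20% = 9% of Redpoint Shipping BV.
Aggregating (R1): 14% + 2.5% + 9% = 25.5%.

25.5%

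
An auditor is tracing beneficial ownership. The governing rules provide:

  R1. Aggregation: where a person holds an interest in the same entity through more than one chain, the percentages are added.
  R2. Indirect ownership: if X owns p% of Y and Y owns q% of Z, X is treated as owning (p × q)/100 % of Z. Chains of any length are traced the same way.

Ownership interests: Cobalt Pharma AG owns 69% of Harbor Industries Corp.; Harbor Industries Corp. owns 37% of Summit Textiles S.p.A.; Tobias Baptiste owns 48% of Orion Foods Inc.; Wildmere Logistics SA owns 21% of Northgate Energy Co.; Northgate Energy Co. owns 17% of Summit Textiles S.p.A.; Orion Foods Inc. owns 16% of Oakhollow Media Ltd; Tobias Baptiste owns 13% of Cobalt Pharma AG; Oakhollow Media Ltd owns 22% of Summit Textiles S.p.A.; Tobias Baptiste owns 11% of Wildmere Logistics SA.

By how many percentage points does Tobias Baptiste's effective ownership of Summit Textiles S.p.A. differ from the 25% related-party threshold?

Chain via Cobalt Pharma AG → Harbor Industries Corp. (R2): 13% × 69% × 37% = 3.3189% of Summit Textiles S.p.A.
Chain via Wildmere Logistics SA → Northgate Energy Co. (R2): 11% × 21% × 17% = 0.3927% of Summit Textiles S.p.A.
Chain via Orion Foods Inc. → Oakhollow Media Ltd (R2): 48% × 16% × 22% = 1.6896% of Summit Textiles S.p.A.
Aggregating (R1): 3.3189% + 0.3927% + 1.6896% = 5.4012%.
5.4012% falls short of the 25% threshold by 19.5988 percentage points.

19.5988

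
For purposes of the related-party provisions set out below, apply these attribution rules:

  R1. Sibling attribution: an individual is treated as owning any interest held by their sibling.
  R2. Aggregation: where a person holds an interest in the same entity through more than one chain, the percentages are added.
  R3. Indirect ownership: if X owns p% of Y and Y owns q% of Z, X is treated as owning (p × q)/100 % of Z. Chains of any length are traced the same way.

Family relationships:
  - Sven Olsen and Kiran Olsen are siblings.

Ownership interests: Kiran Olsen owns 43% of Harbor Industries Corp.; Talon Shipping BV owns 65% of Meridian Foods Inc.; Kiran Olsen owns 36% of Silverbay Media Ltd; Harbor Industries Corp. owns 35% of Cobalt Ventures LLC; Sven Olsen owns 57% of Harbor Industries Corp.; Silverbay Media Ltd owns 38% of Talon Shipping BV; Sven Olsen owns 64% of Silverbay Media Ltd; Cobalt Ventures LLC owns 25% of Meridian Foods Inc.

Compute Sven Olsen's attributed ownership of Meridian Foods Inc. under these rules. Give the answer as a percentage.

33.45%

By sibling attribution (R1), Sven Olsen is treated as also owning Kiran Olsen's interest in Harbor Industries Corp, giving 57% + 43% = 100%.
By sibling attribution (R1), Sven Olsen is treated as also owning Kiran Olsen's interest in Silverbay Media Ltd, giving 64% + 36% = 100%.
Chain via Harbor Industries Corp. → Cobalt Ventures LLC (R3): 100% × 35% × 25% = 8.75% of Meridian Foods Inc.
Chain via Silverbay Media Ltd → Talon Shipping BV (R3): 100% × 38% × 65% = 24.7% of Meridian Foods Inc.
Aggregating (R2): 8.75% + 24.7% = 33.45%.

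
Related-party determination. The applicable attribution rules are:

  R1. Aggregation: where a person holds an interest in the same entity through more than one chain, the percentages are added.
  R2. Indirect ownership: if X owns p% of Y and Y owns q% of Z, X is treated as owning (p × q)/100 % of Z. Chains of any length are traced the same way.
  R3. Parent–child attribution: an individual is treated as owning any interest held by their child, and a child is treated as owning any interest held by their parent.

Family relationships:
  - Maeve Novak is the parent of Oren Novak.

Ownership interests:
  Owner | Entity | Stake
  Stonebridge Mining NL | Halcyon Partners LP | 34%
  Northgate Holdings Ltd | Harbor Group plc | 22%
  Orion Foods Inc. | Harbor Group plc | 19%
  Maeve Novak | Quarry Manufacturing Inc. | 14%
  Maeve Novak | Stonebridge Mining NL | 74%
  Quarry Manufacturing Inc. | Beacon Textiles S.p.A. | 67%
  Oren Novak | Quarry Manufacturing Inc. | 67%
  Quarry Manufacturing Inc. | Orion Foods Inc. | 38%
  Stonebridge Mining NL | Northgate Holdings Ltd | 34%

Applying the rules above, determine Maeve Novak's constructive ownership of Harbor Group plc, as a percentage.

By parent–child attribution (R3), Maeve Novak is treated as also owning Oren Novak's interest in Quarry Manufacturing Inc, giving 14% + 67% = 81%.
Chain via Stonebridge Mining NL → Northgate Holdings Ltd (R2): 74% × 34% × 22% = 5.5352% of Harbor Group plc.
Chain via Quarry Manufacturing Inc. → Orion Foods Inc. (R2): 81% × 38% × 19% = 5.8482% of Harbor Group plc.
Aggregating (R1): 5.5352% + 5.8482% = 11.3834%.

11.3834%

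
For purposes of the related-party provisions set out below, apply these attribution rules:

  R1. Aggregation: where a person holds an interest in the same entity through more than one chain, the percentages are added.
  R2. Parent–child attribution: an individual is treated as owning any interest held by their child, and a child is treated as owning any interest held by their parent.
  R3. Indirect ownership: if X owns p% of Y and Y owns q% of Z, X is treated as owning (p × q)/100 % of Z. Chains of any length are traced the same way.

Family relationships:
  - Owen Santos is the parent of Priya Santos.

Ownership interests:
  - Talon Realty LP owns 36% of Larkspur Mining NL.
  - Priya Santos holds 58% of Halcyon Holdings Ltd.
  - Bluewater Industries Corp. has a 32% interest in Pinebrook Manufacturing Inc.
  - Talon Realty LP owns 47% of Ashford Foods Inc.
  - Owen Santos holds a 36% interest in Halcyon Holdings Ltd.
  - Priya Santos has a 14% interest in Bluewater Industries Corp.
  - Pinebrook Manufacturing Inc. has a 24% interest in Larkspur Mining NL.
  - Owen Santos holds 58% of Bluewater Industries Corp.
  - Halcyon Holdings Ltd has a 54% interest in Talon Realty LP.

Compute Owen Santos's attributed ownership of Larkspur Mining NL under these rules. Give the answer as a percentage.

By parent–child attribution (R2), Owen Santos is treated as also owning Priya Santos's interest in Bluewater Industries Corp, giving 58% + 14% = 72%.
By parent–child attribution (R2), Owen Santos is treated as also owning Priya Santos's interest in Halcyon Holdings Ltd, giving 36% + 58% = 94%.
Chain via Bluewater Industries Corp. → Pinebrook Manufacturing Inc. (R3): 72% × 32% × 24% = 5.5296% of Larkspur Mining NL.
Chain via Halcyon Holdings Ltd → Talon Realty LP (R3): 94% × 54% × 36% = 18.2736% of Larkspur Mining NL.
Aggregating (R1): 5.5296% + 18.2736% = 23.8032%.

23.8032%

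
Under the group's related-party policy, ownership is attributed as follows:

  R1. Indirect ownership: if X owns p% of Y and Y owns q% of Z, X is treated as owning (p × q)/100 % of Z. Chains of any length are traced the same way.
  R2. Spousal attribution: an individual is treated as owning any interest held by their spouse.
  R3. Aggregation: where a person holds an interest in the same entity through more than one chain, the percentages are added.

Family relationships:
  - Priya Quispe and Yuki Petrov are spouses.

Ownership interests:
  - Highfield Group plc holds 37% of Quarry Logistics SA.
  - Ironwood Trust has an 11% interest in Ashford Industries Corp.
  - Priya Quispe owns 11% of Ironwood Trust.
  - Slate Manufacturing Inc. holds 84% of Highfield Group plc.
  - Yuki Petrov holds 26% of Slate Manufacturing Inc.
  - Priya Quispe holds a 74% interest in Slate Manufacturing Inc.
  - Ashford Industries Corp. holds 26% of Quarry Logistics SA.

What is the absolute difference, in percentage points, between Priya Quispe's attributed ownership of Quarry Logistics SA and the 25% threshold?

6.3946

By spousal attribution (R2), Priya Quispe is treated as also owning Yuki Petrov's interest in Slate Manufacturing Inc, giving 74% + 26% = 100%.
Chain via Ironwood Trust → Ashford Industries Corp. (R1): 11% × 11% × 26% = 0.3146% of Quarry Logistics SA.
Chain via Slate Manufacturing Inc. → Highfield Group plc (R1): 100% × 84% × 37% = 31.08% of Quarry Logistics SA.
Aggregating (R3): 0.3146% + 31.08% = 31.3946%.
31.3946% exceeds the 25% threshold by 6.3946 percentage points.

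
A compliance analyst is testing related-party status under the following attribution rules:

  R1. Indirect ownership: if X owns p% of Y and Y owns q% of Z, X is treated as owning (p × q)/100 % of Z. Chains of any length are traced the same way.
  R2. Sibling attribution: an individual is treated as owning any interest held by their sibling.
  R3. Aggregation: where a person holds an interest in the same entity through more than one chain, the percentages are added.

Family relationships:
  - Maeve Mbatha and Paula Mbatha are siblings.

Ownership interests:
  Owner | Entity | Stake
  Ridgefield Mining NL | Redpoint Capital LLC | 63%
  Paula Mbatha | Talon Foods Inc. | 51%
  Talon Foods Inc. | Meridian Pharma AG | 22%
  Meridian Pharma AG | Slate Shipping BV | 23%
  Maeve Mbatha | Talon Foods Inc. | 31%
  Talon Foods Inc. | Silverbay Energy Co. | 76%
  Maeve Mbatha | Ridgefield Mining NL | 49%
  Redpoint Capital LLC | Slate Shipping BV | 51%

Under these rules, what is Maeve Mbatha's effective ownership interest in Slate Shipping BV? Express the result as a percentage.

19.8929%

By sibling attribution (R2), Maeve Mbatha is treated as also owning Paula Mbatha's interest in Talon Foods Inc, giving 31% + 51% = 82%.
Chain via Talon Foods Inc. → Meridian Pharma AG (R1): 82% × 22% × 23% = 4.1492% of Slate Shipping BV.
Chain via Ridgefield Mining NL → Redpoint Capital LLC (R1): 49% × 63% × 51% = 15.7437% of Slate Shipping BV.
Aggregating (R3): 4.1492% + 15.7437% = 19.8929%.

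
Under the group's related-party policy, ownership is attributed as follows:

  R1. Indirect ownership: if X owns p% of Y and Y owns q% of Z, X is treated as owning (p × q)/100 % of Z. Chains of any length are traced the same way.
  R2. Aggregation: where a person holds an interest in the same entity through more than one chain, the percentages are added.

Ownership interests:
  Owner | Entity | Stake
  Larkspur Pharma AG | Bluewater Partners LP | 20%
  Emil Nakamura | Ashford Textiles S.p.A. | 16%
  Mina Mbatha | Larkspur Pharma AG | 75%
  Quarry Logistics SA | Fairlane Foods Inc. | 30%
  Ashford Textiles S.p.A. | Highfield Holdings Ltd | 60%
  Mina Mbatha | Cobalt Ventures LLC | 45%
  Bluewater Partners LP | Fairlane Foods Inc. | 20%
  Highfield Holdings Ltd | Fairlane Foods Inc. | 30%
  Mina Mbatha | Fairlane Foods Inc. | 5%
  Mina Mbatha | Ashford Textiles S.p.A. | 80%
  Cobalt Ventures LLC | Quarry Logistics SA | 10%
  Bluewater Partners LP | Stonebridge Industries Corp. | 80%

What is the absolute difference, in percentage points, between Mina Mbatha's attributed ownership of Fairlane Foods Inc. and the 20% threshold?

3.75

Chain via Cobalt Ventures LLC → Quarry Logistics SA (R1): 45% × 10% × 30% = 1.35% of Fairlane Foods Inc.
Chain via Larkspur Pharma AG → Bluewater Partners LP (R1): 75% × 20% × 20% = 3% of Fairlane Foods Inc.
Chain via Ashford Textiles S.p.A. → Highfield Holdings Ltd (R1): 80% × 60% × 30% = 14.4% of Fairlane Foods Inc.
Direct interest in Fairlane Foods Inc: 5%.
Aggregating (R2): 1.35% + 3% + 14.4% + 5% = 23.75%.
23.75% exceeds the 20% threshold by 3.75 percentage points.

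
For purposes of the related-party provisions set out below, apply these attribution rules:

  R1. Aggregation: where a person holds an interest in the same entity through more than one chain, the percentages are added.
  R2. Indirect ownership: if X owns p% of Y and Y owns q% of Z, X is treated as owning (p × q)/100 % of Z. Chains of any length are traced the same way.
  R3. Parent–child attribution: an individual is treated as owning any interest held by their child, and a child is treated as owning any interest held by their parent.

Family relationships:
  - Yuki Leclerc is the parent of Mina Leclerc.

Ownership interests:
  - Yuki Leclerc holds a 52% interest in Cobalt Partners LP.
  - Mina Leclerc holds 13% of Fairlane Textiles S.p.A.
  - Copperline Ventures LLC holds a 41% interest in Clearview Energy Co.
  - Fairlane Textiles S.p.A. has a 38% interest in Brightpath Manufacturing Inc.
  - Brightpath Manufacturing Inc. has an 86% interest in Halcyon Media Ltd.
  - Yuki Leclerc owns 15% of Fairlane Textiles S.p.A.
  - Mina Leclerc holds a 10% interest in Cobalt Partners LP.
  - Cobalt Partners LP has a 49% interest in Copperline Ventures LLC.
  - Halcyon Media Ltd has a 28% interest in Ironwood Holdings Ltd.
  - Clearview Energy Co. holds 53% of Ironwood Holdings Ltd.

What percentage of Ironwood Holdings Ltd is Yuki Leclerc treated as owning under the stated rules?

By parent–child attribution (R3), Yuki Leclerc is treated as also owning Mina Leclerc's interest in Cobalt Partners LP, giving 52% + 10% = 62%.
By parent–child attribution (R3), Yuki Leclerc is treated as also owning Mina Leclerc's interest in Fairlane Textiles S.p.A, giving 15% + 13% = 28%.
Chain via Cobalt Partners LP → Copperline Ventures LLC → Clearview Energy Co. (R2): 62% × 49% × 41% × 53% = 6.601574% of Ironwood Holdings Ltd.
Chain via Fairlane Textiles S.p.A. → Brightpath Manufacturing Inc. → Halcyon Media Ltd (R2): 28% × 38% × 86% × 28% = 2.562112% of Ironwood Holdings Ltd.
Aggregating (R1): 6.601574% + 2.562112% = 9.163686%.

9.163686%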